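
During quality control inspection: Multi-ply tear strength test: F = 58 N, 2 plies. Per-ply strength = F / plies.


Formula: Per-ply strength = Total force / Number of plies
Per-ply = 58 N / 2
Per-ply = 29 N

29 N


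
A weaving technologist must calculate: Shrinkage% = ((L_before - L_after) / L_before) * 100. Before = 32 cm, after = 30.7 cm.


Formula: Shrinkage% = ((L_before - L_after) / L_before) * 100
Step 1: Shrinkage = 32 - 30.7 = 1.3 cm
Step 2: Shrinkage% = (1.3 / 32) * 100
Step 3: Shrinkage% = 0.040625 * 100 = 4.0625% ≈ 4.1%

4.1%


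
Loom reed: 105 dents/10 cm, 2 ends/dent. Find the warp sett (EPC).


Formula: EPC = (dents per 10 cm * ends per dent) / 10
Step 1: Total ends per 10 cm = 105 * 2 = 210
Step 2: EPC = 210 / 10 = 21.0 ends/cm

21.0 ends/cm


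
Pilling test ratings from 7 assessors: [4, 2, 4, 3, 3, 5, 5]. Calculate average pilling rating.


Formula: Mean = sum / count
Sum = 4 + 2 + 4 + 3 + 3 + 5 + 5 = 26
Mean = 26 / 7 = 3.7

3.7


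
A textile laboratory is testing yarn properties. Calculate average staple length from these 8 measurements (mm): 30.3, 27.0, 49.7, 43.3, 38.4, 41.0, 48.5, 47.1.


Formula: Mean = sum of lengths / count
Sum = 30.3 + 27.0 + 49.7 + 43.3 + 38.4 + 41.0 + 48.5 + 47.1
Sum = 325.3 mm
Mean = 325.3 / 8 = 40.66 mm

40.66 mm


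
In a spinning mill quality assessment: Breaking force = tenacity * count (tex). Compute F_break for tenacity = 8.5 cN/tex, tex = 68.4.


Formula: Breaking force = Tenacity * Linear density
F = 8.5 cN/tex * 68.4 tex
F = 581.40 cN

581.40 cN


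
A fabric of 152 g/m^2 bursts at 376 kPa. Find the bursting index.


Formula: Bursting Index = Bursting Strength / Fabric GSM
BI = 376 kPa / 152 g/m^2
BI = 2.474 kPa/(g/m^2)

2.474 kPa/(g/m^2)


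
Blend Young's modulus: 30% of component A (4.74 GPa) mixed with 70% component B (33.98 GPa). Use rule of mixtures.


Formula: Blend property = (fraction_A * property_A) + (fraction_B * property_B)
Step 1: Contribution A = 30/100 * 4.74 GPa = 1.422 GPa
Step 2: Contribution B = 70/100 * 33.98 GPa = 23.786 GPa
Step 3: Blend Young's modulus = 1.422 + 23.786 = 25.208 GPa

25.208 GPa


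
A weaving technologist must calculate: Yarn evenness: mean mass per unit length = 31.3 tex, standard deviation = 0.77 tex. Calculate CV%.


Formula: CV% = (standard deviation / mean) * 100
Step 1: Ratio = 0.77 / 31.3 = 0.024601
Step 2: CV% = 0.024601 * 100 = 2.4601% ≈ 2.5%

2.5%


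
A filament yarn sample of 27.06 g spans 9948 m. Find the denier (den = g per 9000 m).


Formula: den = (mass_g / length_m) * 9000
Substituting: den = (27.06 / 9948) * 9000
Intermediate: 27.06 / 9948 = 0.00272014 g/m
den = 0.00272014 * 9000 = 24.5 denier

24.5 denier


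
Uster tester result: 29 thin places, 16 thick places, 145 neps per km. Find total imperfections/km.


Formula: Total = thin places + thick places + neps
Total = 29 + 16 + 145
Total = 190 imperfections/km

190 imperfections/km


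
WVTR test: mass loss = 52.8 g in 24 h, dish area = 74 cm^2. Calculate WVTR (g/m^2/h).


Formula: WVTR = mass_loss / (area * time)
Step 1: Convert area: 74 cm^2 = 0.0074 m^2
Step 2: WVTR = 52.8 g / (0.0074 m^2 * 24 h)
Step 3: WVTR = 52.8 / 0.1776 = 297.3 g/m^2/h

297.3 g/m^2/h


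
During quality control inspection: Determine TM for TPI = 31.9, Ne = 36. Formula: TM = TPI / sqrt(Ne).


Formula: TM = TPI / sqrt(Ne)
Step 1: sqrt(Ne) = sqrt(36) = 6
Step 2: TM = 31.9 / 6 = 5.32

5.32 TM


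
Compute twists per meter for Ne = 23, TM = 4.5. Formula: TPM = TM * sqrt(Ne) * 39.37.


Formula: TPM = TM * sqrt(Ne) * 39.37
Step 1: sqrt(Ne) = sqrt(23) = 4.7958
Step 2: TM * sqrt(Ne) = 4.5 * 4.7958 = 21.5811
Step 3: TPM = 21.5811 * 39.37 = 850 twists/m

850 twists/m


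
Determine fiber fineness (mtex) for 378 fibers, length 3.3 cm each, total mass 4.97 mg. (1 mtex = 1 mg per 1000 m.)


Formula: fineness (mtex) = mass (mg) / total length (km) = (mass_mg / total_length_m) * 1000
Step 1: Convert fiber length: 3.3 cm = 0.033 m
Step 2: Total fiber length = 378 * 0.033 = 12.474 m
Step 3: Linear density = 4.97 mg / 12.474 m = 0.3984 mg/m
Step 4: fineness = 0.3984 * 1000 = 398.4 mtex

398.4 mtex


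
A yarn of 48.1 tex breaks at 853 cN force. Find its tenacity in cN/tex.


Formula: Tenacity = Breaking force / Linear density
Tenacity = 853 cN / 48.1 tex
Tenacity = 17.73 cN/tex

17.73 cN/tex


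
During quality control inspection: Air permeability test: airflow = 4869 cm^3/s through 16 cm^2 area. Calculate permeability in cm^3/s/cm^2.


Formula: Air Permeability = Airflow / Test Area
AP = 4869 cm^3/s / 16 cm^2
AP = 304.3 cm^3/s/cm^2

304.3 cm^3/s/cm^2


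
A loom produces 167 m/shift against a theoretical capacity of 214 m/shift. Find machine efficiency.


Formula: Efficiency% = (Actual output / Theoretical output) * 100
Efficiency% = (167 / 214) * 100
Efficiency% = 0.780374 * 100 = 78.0374% ≈ 78.0%

78.0%


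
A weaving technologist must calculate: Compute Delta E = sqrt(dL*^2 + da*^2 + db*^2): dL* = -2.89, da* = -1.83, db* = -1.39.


Formula: Delta E = sqrt(dL*^2 + da*^2 + db*^2)
Step 1: dL*^2 = (-2.89)^2 = 8.3521
Step 2: da*^2 = (-1.83)^2 = 3.3489
Step 3: db*^2 = (-1.39)^2 = 1.9321
Step 4: Sum = 8.3521 + 3.3489 + 1.9321 = 13.6331
Step 5: Delta E = sqrt(13.6331) = 3.69

3.69 Delta E


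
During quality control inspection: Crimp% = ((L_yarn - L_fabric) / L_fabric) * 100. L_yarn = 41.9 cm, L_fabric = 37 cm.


Formula: Crimp% = ((L_yarn - L_fabric) / L_fabric) * 100
Step 1: Extension = 41.9 - 37 = 4.9 cm
Step 2: Crimp% = (4.9 / 37) * 100
Step 3: Crimp% = 0.132432 * 100 = 13.2432% ≈ 13.2%

13.2%


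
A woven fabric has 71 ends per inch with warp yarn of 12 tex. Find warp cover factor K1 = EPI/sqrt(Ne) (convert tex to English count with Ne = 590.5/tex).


Formula: K1 = EPI / sqrt(Ne), with Ne = 590.5 / tex_warp
Step 1: Ne = 590.5 / 12 = 49.208
Step 2: sqrt(Ne) = sqrt(49.208) = 7.0148
Step 3: K1 = 71 / 7.0148 = 10.1

10.1


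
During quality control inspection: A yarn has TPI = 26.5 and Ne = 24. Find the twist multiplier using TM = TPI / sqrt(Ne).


Formula: TM = TPI / sqrt(Ne)
Step 1: sqrt(Ne) = sqrt(24) = 4.899
Step 2: TM = 26.5 / 4.899 = 5.41

5.41 TM


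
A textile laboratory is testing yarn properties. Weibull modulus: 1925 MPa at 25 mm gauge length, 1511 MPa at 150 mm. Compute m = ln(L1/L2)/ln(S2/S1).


Formula: m = ln(L1/L2) / ln(S2/S1)
Step 1: ln(L1/L2) = ln(25/150) = -1.79176
Step 2: S2/S1 = 1511/1925 = 0.78494
Step 3: ln(S2/S1) = ln(0.78494) = -0.24215
Step 4: m = -1.79176 / -0.24215 = 7.40

7.40 (Weibull m)


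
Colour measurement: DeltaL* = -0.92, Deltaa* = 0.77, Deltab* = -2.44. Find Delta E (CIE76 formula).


Formula: Delta E = sqrt(dL*^2 + da*^2 + db*^2)
Step 1: dL*^2 = (-0.92)^2 = 0.8464
Step 2: da*^2 = 0.77^2 = 0.5929
Step 3: db*^2 = (-2.44)^2 = 5.9536
Step 4: Sum = 0.8464 + 0.5929 + 5.9536 = 7.3929
Step 5: Delta E = sqrt(7.3929) = 2.72

2.72 Delta E


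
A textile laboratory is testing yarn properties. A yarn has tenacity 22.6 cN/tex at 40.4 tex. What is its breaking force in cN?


Formula: Breaking force = Tenacity * Linear density
F = 22.6 cN/tex * 40.4 tex
F = 913.04 cN

913.04 cN


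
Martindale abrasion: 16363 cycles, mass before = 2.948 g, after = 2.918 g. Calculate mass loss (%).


Formula: Mass loss% = ((m_before - m_after) / m_before) * 100
Step 1: Mass loss = 2.948 - 2.918 = 0.03 g
Step 2: Ratio = 0.03 / 2.948 = 0.0101764
Step 3: Mass loss% = 0.0101764 * 100 = 1.01764% ≈ 1.02%

1.02%


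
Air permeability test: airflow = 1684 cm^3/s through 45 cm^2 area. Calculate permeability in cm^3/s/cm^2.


Formula: Air Permeability = Airflow / Test Area
AP = 1684 cm^3/s / 45 cm^2
AP = 37.4 cm^3/s/cm^2

37.4 cm^3/s/cm^2


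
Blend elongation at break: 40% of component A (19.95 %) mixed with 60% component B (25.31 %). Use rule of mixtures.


Formula: Blend property = (fraction_A * property_A) + (fraction_B * property_B)
Step 1: Contribution A = 40/100 * 19.95 % = 7.98 %
Step 2: Contribution B = 60/100 * 25.31 % = 15.186 %
Step 3: Blend elongation at break = 7.98 + 15.186 = 23.166 %

23.166 %


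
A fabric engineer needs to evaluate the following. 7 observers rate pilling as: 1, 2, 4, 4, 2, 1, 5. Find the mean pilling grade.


Formula: Mean = sum / count
Sum = 1 + 2 + 4 + 4 + 2 + 1 + 5 = 19
Mean = 19 / 7 = 2.7

2.7


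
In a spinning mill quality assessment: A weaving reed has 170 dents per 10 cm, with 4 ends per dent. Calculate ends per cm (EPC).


Formula: EPC = (dents per 10 cm * ends per dent) / 10
Step 1: Total ends per 10 cm = 170 * 4 = 680
Step 2: EPC = 680 / 10 = 68.0 ends/cm

68.0 ends/cm


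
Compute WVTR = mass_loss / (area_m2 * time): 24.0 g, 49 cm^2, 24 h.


Formula: WVTR = mass_loss / (area * time)
Step 1: Convert area: 49 cm^2 = 0.0049 m^2
Step 2: WVTR = 24.0 g / (0.0049 m^2 * 24 h)
Step 3: WVTR = 24.0 / 0.1176 = 204.1 g/m^2/h

204.1 g/m^2/h


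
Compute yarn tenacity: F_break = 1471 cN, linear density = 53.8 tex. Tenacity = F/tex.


Formula: Tenacity = Breaking force / Linear density
Tenacity = 1471 cN / 53.8 tex
Tenacity = 27.34 cN/tex

27.34 cN/tex


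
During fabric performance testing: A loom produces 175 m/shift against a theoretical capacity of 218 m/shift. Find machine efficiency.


Formula: Efficiency% = (Actual output / Theoretical output) * 100
Efficiency% = (175 / 218) * 100
Efficiency% = 0.802752 * 100 = 80.2752% ≈ 80.3%

80.3%


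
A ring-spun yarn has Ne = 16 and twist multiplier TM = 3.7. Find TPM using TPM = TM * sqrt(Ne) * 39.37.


Formula: TPM = TM * sqrt(Ne) * 39.37
Step 1: sqrt(Ne) = sqrt(16) = 4
Step 2: TM * sqrt(Ne) = 3.7 * 4 = 14.8
Step 3: TPM = 14.8 * 39.37 = 583 twists/m

583 twists/m


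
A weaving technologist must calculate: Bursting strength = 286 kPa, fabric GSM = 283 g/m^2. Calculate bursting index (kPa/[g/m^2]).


Formula: Bursting Index = Bursting Strength / Fabric GSM
BI = 286 kPa / 283 g/m^2
BI = 1.011 kPa/(g/m^2)

1.011 kPa/(g/m^2)


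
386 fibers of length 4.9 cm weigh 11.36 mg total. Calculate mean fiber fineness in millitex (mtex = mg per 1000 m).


Formula: fineness (mtex) = mass (mg) / total length (km) = (mass_mg / total_length_m) * 1000
Step 1: Convert fiber length: 4.9 cm = 0.049 m
Step 2: Total fiber length = 386 * 0.049 = 18.914 m
Step 3: Linear density = 11.36 mg / 18.914 m = 0.6006 mg/m
Step 4: fineness = 0.6006 * 1000 = 600.6 mtex

600.6 mtex


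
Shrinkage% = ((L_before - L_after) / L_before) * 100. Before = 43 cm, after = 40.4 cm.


Formula: Shrinkage% = ((L_before - L_after) / L_before) * 100
Step 1: Shrinkage = 43 - 40.4 = 2.6 cm
Step 2: Shrinkage% = (2.6 / 43) * 100
Step 3: Shrinkage% = 0.060465 * 100 = 6.0465% ≈ 6.0%

6.0%


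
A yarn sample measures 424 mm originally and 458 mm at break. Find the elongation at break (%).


Formula: Elongation (%) = ((L_break - L0) / L0) * 100
Step 1: Extension = 458 - 424 = 34 mm
Step 2: Elongation = (34 / 424) * 100
Step 3: Elongation = 0.080189 * 100 = 8.0189% ≈ 8.0%

8.0%


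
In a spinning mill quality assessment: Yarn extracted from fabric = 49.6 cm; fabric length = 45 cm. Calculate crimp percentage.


Formula: Crimp% = ((L_yarn - L_fabric) / L_fabric) * 100
Step 1: Extension = 49.6 - 45 = 4.6 cm
Step 2: Crimp% = (4.6 / 45) * 100
Step 3: Crimp% = 0.102222 * 100 = 10.2222% ≈ 10.2%

10.2%


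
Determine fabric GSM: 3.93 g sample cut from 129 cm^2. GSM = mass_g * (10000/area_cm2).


Formula: GSM = mass_g / area_m2
Step 1: Convert area: 129 cm^2 = 129 / 10000 = 0.0129 m^2
Step 2: GSM = 3.93 g / 0.0129 m^2 = 304.7 g/m^2

304.7 g/m^2


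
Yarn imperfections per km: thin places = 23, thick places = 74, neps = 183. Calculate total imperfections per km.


Formula: Total = thin places + thick places + neps
Total = 23 + 74 + 183
Total = 280 imperfections/km

280 imperfections/km


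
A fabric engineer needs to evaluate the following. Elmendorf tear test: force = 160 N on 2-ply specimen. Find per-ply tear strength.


Formula: Per-ply strength = Total force / Number of plies
Per-ply = 160 N / 2
Per-ply = 80 N

80 N


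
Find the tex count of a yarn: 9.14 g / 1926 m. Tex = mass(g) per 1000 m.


Formula: Tex = (mass_g / length_m) * 1000
Substituting: Tex = (9.14 / 1926) * 1000
Intermediate: 9.14 / 1926 = 0.00474559 g/m
Tex = 0.00474559 * 1000 = 4.75 tex

4.75 tex


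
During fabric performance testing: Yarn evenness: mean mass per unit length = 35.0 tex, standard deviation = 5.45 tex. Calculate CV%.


Formula: CV% = (standard deviation / mean) * 100
Step 1: Ratio = 5.45 / 35.0 = 0.155714
Step 2: CV% = 0.155714 * 100 = 15.5714% ≈ 15.6%

15.6%


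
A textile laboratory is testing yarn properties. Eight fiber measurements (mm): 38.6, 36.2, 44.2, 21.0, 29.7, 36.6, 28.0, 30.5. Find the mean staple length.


Formula: Mean = sum of lengths / count
Sum = 38.6 + 36.2 + 44.2 + 21.0 + 29.7 + 36.6 + 28.0 + 30.5
Sum = 264.8 mm
Mean = 264.8 / 8 = 33.10 mm

33.10 mm


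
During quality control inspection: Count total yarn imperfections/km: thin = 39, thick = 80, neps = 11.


Formula: Total = thin places + thick places + neps
Total = 39 + 80 + 11
Total = 130 imperfections/km

130 imperfections/km


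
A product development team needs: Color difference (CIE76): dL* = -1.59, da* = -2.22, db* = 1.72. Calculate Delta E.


Formula: Delta E = sqrt(dL*^2 + da*^2 + db*^2)
Step 1: dL*^2 = (-1.59)^2 = 2.5281
Step 2: da*^2 = (-2.22)^2 = 4.9284
Step 3: db*^2 = 1.72^2 = 2.9584
Step 4: Sum = 2.5281 + 4.9284 + 2.9584 = 10.4149
Step 5: Delta E = sqrt(10.4149) = 3.23

3.23 Delta E


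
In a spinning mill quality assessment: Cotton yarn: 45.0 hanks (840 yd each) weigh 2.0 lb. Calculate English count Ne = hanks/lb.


Formula: Ne = hanks / mass_lb
Substituting: Ne = 45.0 / 2.0
Ne = 22.5

22.5 Ne


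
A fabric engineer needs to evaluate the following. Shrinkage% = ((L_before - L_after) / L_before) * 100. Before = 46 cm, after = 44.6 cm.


Formula: Shrinkage% = ((L_before - L_after) / L_before) * 100
Step 1: Shrinkage = 46 - 44.6 = 1.4 cm
Step 2: Shrinkage% = (1.4 / 46) * 100
Step 3: Shrinkage% = 0.030435 * 100 = 3.0435% ≈ 3.0%

3.0%


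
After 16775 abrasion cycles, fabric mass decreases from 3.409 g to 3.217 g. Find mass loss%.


Formula: Mass loss% = ((m_before - m_after) / m_before) * 100
Step 1: Mass loss = 3.409 - 3.217 = 0.192 g
Step 2: Ratio = 0.192 / 3.409 = 0.0563215
Step 3: Mass loss% = 0.0563215 * 100 = 5.63215% ≈ 5.63%

5.63%


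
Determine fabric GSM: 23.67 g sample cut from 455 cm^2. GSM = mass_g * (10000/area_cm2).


Formula: GSM = mass_g / area_m2
Step 1: Convert area: 455 cm^2 = 455 / 10000 = 0.0455 m^2
Step 2: GSM = 23.67 g / 0.0455 m^2 = 520.2 g/m^2

520.2 g/m^2


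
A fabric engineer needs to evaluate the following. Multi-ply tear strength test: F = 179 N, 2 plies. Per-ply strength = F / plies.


Formula: Per-ply strength = Total force / Number of plies
Per-ply = 179 N / 2
Per-ply = 89.5 N

89.5 N


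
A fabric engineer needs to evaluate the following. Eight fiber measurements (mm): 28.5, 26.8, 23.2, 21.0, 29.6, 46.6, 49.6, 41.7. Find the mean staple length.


Formula: Mean = sum of lengths / count
Sum = 28.5 + 26.8 + 23.2 + 21.0 + 29.6 + 46.6 + 49.6 + 41.7
Sum = 267.0 mm
Mean = 267.0 / 8 = 33.38 mm

33.38 mm


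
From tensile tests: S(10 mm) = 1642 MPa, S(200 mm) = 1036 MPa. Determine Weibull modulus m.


Formula: m = ln(L1/L2) / ln(S2/S1)
Step 1: ln(L1/L2) = ln(10/200) = -2.99573
Step 2: S2/S1 = 1036/1642 = 0.63094
Step 3: ln(S2/S1) = ln(0.63094) = -0.46054
Step 4: m = -2.99573 / -0.46054 = 6.50

6.50 (Weibull m)


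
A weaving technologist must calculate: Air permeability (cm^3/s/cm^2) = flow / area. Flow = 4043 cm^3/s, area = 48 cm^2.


Formula: Air Permeability = Airflow / Test Area
AP = 4043 cm^3/s / 48 cm^2
AP = 84.2 cm^3/s/cm^2

84.2 cm^3/s/cm^2


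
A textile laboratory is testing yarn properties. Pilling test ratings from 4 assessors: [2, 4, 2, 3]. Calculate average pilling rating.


Formula: Mean = sum / count
Sum = 2 + 4 + 2 + 3 = 11
Mean = 11 / 4 = 2.8

2.8


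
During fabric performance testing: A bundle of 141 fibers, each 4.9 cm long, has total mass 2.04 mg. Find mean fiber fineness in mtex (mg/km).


Formula: fineness (mtex) = mass (mg) / total length (km) = (mass_mg / total_length_m) * 1000
Step 1: Convert fiber length: 4.9 cm = 0.049 m
Step 2: Total fiber length = 141 * 0.049 = 6.909 m
Step 3: Linear density = 2.04 mg / 6.909 m = 0.2953 mg/m
Step 4: fineness = 0.2953 * 1000 = 295.3 mtex

295.3 mtex


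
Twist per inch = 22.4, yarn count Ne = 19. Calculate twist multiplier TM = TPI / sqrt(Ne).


Formula: TM = TPI / sqrt(Ne)
Step 1: sqrt(Ne) = sqrt(19) = 4.3589
Step 2: TM = 22.4 / 4.3589 = 5.14

5.14 TM


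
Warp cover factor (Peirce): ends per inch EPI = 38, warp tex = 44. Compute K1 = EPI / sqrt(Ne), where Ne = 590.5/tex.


Formula: K1 = EPI / sqrt(Ne), with Ne = 590.5 / tex_warp
Step 1: Ne = 590.5 / 44 = 13.42
Step 2: sqrt(Ne) = sqrt(13.42) = 3.6633
Step 3: K1 = 38 / 3.6633 = 10.4

10.4


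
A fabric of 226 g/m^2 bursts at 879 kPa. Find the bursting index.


Formula: Bursting Index = Bursting Strength / Fabric GSM
BI = 879 kPa / 226 g/m^2
BI = 3.889 kPa/(g/m^2)

3.889 kPa/(g/m^2)


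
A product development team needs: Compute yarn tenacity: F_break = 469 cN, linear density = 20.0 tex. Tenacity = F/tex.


Formula: Tenacity = Breaking force / Linear density
Tenacity = 469 cN / 20.0 tex
Tenacity = 23.45 cN/tex

23.45 cN/tex


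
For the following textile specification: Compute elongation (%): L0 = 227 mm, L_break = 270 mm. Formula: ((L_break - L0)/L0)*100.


Formula: Elongation (%) = ((L_break - L0) / L0) * 100
Step 1: Extension = 270 - 227 = 43 mm
Step 2: Elongation = (43 / 227) * 100
Step 3: Elongation = 0.189427 * 100 = 18.9427% ≈ 18.9%

18.9%


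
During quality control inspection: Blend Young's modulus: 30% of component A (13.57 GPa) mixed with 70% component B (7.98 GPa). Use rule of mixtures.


Formula: Blend property = (fraction_A * property_A) + (fraction_B * property_B)
Step 1: Contribution A = 30/100 * 13.57 GPa = 4.071 GPa
Step 2: Contribution B = 70/100 * 7.98 GPa = 5.586 GPa
Step 3: Blend Young's modulus = 4.071 + 5.586 = 9.657 GPa

9.657 GPa


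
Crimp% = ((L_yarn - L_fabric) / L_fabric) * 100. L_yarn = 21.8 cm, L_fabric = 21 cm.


Formula: Crimp% = ((L_yarn - L_fabric) / L_fabric) * 100
Step 1: Extension = 21.8 - 21 = 0.8 cm
Step 2: Crimp% = (0.8 / 21) * 100
Step 3: Crimp% = 0.038095 * 100 = 3.8095% ≈ 3.8%

3.8%


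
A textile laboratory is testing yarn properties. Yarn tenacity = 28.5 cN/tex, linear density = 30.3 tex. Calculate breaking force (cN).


Formula: Breaking force = Tenacity * Linear density
F = 28.5 cN/tex * 30.3 tex
F = 863.55 cN

863.55 cN


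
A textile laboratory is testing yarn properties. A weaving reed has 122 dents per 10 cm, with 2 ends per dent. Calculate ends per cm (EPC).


Formula: EPC = (dents per 10 cm * ends per dent) / 10
Step 1: Total ends per 10 cm = 122 * 2 = 244
Step 2: EPC = 244 / 10 = 24.4 ends/cm

24.4 ends/cm


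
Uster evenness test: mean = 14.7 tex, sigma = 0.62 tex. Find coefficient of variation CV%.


Formula: CV% = (standard deviation / mean) * 100
Step 1: Ratio = 0.62 / 14.7 = 0.042177
Step 2: CV% = 0.042177 * 100 = 4.2177% ≈ 4.2%

4.2%


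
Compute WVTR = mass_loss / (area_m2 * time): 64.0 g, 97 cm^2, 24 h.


Formula: WVTR = mass_loss / (area * time)
Step 1: Convert area: 97 cm^2 = 0.0097 m^2
Step 2: WVTR = 64.0 g / (0.0097 m^2 * 24 h)
Step 3: WVTR = 64.0 / 0.2328 = 274.9 g/m^2/h

274.9 g/m^2/h


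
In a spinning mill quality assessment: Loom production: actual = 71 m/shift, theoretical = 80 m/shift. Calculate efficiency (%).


Formula: Efficiency% = (Actual output / Theoretical output) * 100
Efficiency% = (71 / 80) * 100
Efficiency% = 0.8875 * 100 = 88.75% ≈ 88.8%

88.8%


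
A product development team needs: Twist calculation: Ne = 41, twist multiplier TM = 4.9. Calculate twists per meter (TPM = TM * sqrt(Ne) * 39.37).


Formula: TPM = TM * sqrt(Ne) * 39.37
Step 1: sqrt(Ne) = sqrt(41) = 6.4031
Step 2: TM * sqrt(Ne) = 4.9 * 6.4031 = 31.3752
Step 3: TPM = 31.3752 * 39.37 = 1235 twists/m

1235 twists/m


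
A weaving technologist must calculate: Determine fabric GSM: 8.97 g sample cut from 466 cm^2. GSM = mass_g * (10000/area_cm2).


Formula: GSM = mass_g / area_m2
Step 1: Convert area: 466 cm^2 = 466 / 10000 = 0.0466 m^2
Step 2: GSM = 8.97 g / 0.0466 m^2 = 192.5 g/m^2

192.5 g/m^2


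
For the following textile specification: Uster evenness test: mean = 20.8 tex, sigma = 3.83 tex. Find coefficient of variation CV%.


Formula: CV% = (standard deviation / mean) * 100
Step 1: Ratio = 3.83 / 20.8 = 0.184135
Step 2: CV% = 0.184135 * 100 = 18.4135% ≈ 18.4%

18.4%


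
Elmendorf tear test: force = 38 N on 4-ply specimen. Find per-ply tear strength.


Formula: Per-ply strength = Total force / Number of plies
Per-ply = 38 N / 4
Per-ply = 9.5 N

9.5 N


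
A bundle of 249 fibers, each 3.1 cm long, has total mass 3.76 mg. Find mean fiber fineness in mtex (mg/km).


Formula: fineness (mtex) = mass (mg) / total length (km) = (mass_mg / total_length_m) * 1000
Step 1: Convert fiber length: 3.1 cm = 0.031 m
Step 2: Total fiber length = 249 * 0.031 = 7.719 m
Step 3: Linear density = 3.76 mg / 7.719 m = 0.4871 mg/m
Step 4: fineness = 0.4871 * 1000 = 487.1 mtex

487.1 mtex


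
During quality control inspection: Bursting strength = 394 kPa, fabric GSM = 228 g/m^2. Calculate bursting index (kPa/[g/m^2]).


Formula: Bursting Index = Bursting Strength / Fabric GSM
BI = 394 kPa / 228 g/m^2
BI = 1.728 kPa/(g/m^2)

1.728 kPa/(g/m^2)


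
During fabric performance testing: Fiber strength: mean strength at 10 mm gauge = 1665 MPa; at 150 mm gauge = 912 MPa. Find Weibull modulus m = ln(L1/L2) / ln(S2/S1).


Formula: m = ln(L1/L2) / ln(S2/S1)
Step 1: ln(L1/L2) = ln(10/150) = -2.70805
Step 2: S2/S1 = 912/1665 = 0.54775
Step 3: ln(S2/S1) = ln(0.54775) = -0.60194
Step 4: m = -2.70805 / -0.60194 = 4.50

4.50 (Weibull m)


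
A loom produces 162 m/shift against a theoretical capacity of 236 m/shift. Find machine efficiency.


Formula: Efficiency% = (Actual output / Theoretical output) * 100
Efficiency% = (162 / 236) * 100
Efficiency% = 0.686441 * 100 = 68.6441% ≈ 68.6%

68.6%


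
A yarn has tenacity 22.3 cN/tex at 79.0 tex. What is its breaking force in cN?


Formula: Breaking force = Tenacity * Linear density
F = 22.3 cN/tex * 79.0 tex
F = 1761.70 cN

1761.70 cN


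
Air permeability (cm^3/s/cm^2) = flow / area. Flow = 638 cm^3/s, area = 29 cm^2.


Formula: Air Permeability = Airflow / Test Area
AP = 638 cm^3/s / 29 cm^2
AP = 22.0 cm^3/s/cm^2

22.0 cm^3/s/cm^2


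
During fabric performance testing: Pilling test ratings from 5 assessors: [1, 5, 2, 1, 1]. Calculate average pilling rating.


Formula: Mean = sum / count
Sum = 1 + 5 + 2 + 1 + 1 = 10
Mean = 10 / 5 = 2.0

2.0


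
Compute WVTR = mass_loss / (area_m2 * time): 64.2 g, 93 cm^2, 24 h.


Formula: WVTR = mass_loss / (area * time)
Step 1: Convert area: 93 cm^2 = 0.0093 m^2
Step 2: WVTR = 64.2 g / (0.0093 m^2 * 24 h)
Step 3: WVTR = 64.2 / 0.2232 = 287.6 g/m^2/h

287.6 g/m^2/h


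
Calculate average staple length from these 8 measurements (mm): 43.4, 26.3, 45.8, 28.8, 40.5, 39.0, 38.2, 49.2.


Formula: Mean = sum of lengths / count
Sum = 43.4 + 26.3 + 45.8 + 28.8 + 40.5 + 39.0 + 38.2 + 49.2
Sum = 311.2 mm
Mean = 311.2 / 8 = 38.90 mm

38.90 mm


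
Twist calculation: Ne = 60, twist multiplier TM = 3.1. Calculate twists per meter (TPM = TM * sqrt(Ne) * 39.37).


Formula: TPM = TM * sqrt(Ne) * 39.37
Step 1: sqrt(Ne) = sqrt(60) = 7.746
Step 2: TM * sqrt(Ne) = 3.1 * 7.746 = 24.0126
Step 3: TPM = 24.0126 * 39.37 = 945 twists/m

945 twists/m


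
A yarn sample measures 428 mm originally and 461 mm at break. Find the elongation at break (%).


Formula: Elongation (%) = ((L_break - L0) / L0) * 100
Step 1: Extension = 461 - 428 = 33 mm
Step 2: Elongation = (33 / 428) * 100
Step 3: Elongation = 0.077103 * 100 = 7.7103% ≈ 7.7%

7.7%


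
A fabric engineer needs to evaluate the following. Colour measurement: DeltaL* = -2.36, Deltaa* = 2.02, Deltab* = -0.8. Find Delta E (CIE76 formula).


Formula: Delta E = sqrt(dL*^2 + da*^2 + db*^2)
Step 1: dL*^2 = (-2.36)^2 = 5.5696
Step 2: da*^2 = 2.02^2 = 4.0804
Step 3: db*^2 = (-0.8)^2 = 0.64
Step 4: Sum = 5.5696 + 4.0804 + 0.64 = 10.29
Step 5: Delta E = sqrt(10.29) = 3.21

3.21 Delta E


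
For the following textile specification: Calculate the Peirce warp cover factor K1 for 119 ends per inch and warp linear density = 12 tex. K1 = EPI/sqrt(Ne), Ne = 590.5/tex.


Formula: K1 = EPI / sqrt(Ne), with Ne = 590.5 / tex_warp
Step 1: Ne = 590.5 / 12 = 49.208
Step 2: sqrt(Ne) = sqrt(49.208) = 7.0148
Step 3: K1 = 119 / 7.0148 = 17.0

17.0


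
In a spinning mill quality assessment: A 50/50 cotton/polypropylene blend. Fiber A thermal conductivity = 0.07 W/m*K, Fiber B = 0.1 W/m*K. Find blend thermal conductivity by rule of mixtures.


Formula: Blend property = (fraction_A * property_A) + (fraction_B * property_B)
Step 1: Contribution A = 50/100 * 0.07 W/m*K = 0.035 W/m*K
Step 2: Contribution B = 50/100 * 0.1 W/m*K = 0.05 W/m*K
Step 3: Blend thermal conductivity = 0.035 + 0.05 = 0.085 W/m*K

0.085 W/m*K


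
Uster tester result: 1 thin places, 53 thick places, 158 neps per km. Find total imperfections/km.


Formula: Total = thin places + thick places + neps
Total = 1 + 53 + 158
Total = 212 imperfections/km

212 imperfections/km


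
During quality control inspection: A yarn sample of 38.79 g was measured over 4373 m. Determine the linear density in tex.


Formula: Tex = (mass_g / length_m) * 1000
Substituting: Tex = (38.79 / 4373) * 1000
Intermediate: 38.79 / 4373 = 0.00887034 g/m
Tex = 0.00887034 * 1000 = 8.87 tex

8.87 tex


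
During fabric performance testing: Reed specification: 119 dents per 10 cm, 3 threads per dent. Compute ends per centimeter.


Formula: EPC = (dents per 10 cm * ends per dent) / 10
Step 1: Total ends per 10 cm = 119 * 3 = 357
Step 2: EPC = 357 / 10 = 35.7 ends/cm

35.7 ends/cm


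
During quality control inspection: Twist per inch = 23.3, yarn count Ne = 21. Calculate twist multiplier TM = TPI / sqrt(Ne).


Formula: TM = TPI / sqrt(Ne)
Step 1: sqrt(Ne) = sqrt(21) = 4.5826
Step 2: TM = 23.3 / 4.5826 = 5.08

5.08 TM


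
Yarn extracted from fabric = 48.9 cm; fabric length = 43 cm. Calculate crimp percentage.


Formula: Crimp% = ((L_yarn - L_fabric) / L_fabric) * 100
Step 1: Extension = 48.9 - 43 = 5.9 cm
Step 2: Crimp% = (5.9 / 43) * 100
Step 3: Crimp% = 0.137209 * 100 = 13.7209% ≈ 13.7%

13.7%


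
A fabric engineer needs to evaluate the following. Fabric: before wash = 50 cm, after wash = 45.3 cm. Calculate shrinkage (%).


Formula: Shrinkage% = ((L_before - L_after) / L_before) * 100
Step 1: Shrinkage = 50 - 45.3 = 4.7 cm
Step 2: Shrinkage% = (4.7 / 50) * 100
Step 3: Shrinkage% = 0.094 * 100 = 9.4%

9.4%


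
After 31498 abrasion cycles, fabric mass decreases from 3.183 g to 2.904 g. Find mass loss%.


Formula: Mass loss% = ((m_before - m_after) / m_before) * 100
Step 1: Mass loss = 3.183 - 2.904 = 0.279 g
Step 2: Ratio = 0.279 / 3.183 = 0.0876532
Step 3: Mass loss% = 0.0876532 * 100 = 8.76532% ≈ 8.77%

8.77%


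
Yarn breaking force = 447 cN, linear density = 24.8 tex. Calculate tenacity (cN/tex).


Formula: Tenacity = Breaking force / Linear density
Tenacity = 447 cN / 24.8 tex
Tenacity = 18.02 cN/tex

18.02 cN/tex


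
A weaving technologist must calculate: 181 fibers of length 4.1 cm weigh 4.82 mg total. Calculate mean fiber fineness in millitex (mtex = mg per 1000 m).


Formula: fineness (mtex) = mass (mg) / total length (km) = (mass_mg / total_length_m) * 1000
Step 1: Convert fiber length: 4.1 cm = 0.041 m
Step 2: Total fiber length = 181 * 0.041 = 7.421 m
Step 3: Linear density = 4.82 mg / 7.421 m = 0.6495 mg/m
Step 4: fineness = 0.6495 * 1000 = 649.5 mtex

649.5 mtex


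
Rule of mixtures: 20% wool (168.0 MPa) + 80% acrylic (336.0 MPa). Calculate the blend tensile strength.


Formula: Blend property = (fraction_A * property_A) + (fraction_B * property_B)
Step 1: Contribution A = 20/100 * 168.0 MPa = 33.6 MPa
Step 2: Contribution B = 80/100 * 336.0 MPa = 268.8 MPa
Step 3: Blend tensile strength = 33.6 + 268.8 = 302.4 MPa

302.4 MPa


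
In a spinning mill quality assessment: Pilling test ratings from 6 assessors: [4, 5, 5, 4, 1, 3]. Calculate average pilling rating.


Formula: Mean = sum / count
Sum = 4 + 5 + 5 + 4 + 1 + 3 = 22
Mean = 22 / 6 = 3.7

3.7


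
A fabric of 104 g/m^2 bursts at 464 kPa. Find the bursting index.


Formula: Bursting Index = Bursting Strength / Fabric GSM
BI = 464 kPa / 104 g/m^2
BI = 4.462 kPa/(g/m^2)

4.462 kPa/(g/m^2)


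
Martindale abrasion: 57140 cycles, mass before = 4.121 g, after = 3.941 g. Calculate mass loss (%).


Formula: Mass loss% = ((m_before - m_after) / m_before) * 100
Step 1: Mass loss = 4.121 - 3.941 = 0.18 g
Step 2: Ratio = 0.18 / 4.121 = 0.0436787
Step 3: Mass loss% = 0.0436787 * 100 = 4.36787% ≈ 4.37%

4.37%


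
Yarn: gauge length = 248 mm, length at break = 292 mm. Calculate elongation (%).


Formula: Elongation (%) = ((L_break - L0) / L0) * 100
Step 1: Extension = 292 - 248 = 44 mm
Step 2: Elongation = (44 / 248) * 100
Step 3: Elongation = 0.177419 * 100 = 17.7419% ≈ 17.7%

17.7%


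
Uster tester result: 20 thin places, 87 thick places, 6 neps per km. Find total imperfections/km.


Formula: Total = thin places + thick places + neps
Total = 20 + 87 + 6
Total = 113 imperfections/km

113 imperfections/km


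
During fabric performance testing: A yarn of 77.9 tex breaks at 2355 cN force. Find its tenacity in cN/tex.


Formula: Tenacity = Breaking force / Linear density
Tenacity = 2355 cN / 77.9 tex
Tenacity = 30.23 cN/tex

30.23 cN/tex


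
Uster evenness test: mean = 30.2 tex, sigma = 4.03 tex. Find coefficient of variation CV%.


Formula: CV% = (standard deviation / mean) * 100
Step 1: Ratio = 4.03 / 30.2 = 0.133444
Step 2: CV% = 0.133444 * 100 = 13.3444% ≈ 13.3%

13.3%


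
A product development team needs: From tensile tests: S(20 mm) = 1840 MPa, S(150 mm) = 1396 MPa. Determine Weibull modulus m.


Formula: m = ln(L1/L2) / ln(S2/S1)
Step 1: ln(L1/L2) = ln(20/150) = -2.01490
Step 2: S2/S1 = 1396/1840 = 0.7587
Step 3: ln(S2/S1) = ln(0.7587) = -0.27615
Step 4: m = -2.01490 / -0.27615 = 7.30

7.30 (Weibull m)


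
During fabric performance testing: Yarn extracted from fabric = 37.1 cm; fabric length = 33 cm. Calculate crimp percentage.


Formula: Crimp% = ((L_yarn - L_fabric) / L_fabric) * 100
Step 1: Extension = 37.1 - 33 = 4.1 cm
Step 2: Crimp% = (4.1 / 33) * 100
Step 3: Crimp% = 0.124242 * 100 = 12.4242% ≈ 12.4%

12.4%


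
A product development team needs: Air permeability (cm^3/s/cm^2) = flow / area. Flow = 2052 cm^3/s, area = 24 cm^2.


Formula: Air Permeability = Airflow / Test Area
AP = 2052 cm^3/s / 24 cm^2
AP = 85.5 cm^3/s/cm^2

85.5 cm^3/s/cm^2


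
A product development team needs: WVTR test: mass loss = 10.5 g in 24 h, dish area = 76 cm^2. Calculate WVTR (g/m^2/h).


Formula: WVTR = mass_loss / (area * time)
Step 1: Convert area: 76 cm^2 = 0.0076 m^2
Step 2: WVTR = 10.5 g / (0.0076 m^2 * 24 h)
Step 3: WVTR = 10.5 / 0.1824 = 57.6 g/m^2/h

57.6 g/m^2/h


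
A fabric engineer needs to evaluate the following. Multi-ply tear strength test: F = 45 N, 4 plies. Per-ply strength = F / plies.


Formula: Per-ply strength = Total force / Number of plies
Per-ply = 45 N / 4
Per-ply = 11.25 N

11.25 N


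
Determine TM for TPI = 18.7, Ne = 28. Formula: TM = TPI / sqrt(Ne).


Formula: TM = TPI / sqrt(Ne)
Step 1: sqrt(Ne) = sqrt(28) = 5.2915
Step 2: TM = 18.7 / 5.2915 = 3.53

3.53 TM


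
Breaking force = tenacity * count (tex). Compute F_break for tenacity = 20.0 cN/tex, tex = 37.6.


Formula: Breaking force = Tenacity * Linear density
F = 20.0 cN/tex * 37.6 tex
F = 752.00 cN

752.00 cN


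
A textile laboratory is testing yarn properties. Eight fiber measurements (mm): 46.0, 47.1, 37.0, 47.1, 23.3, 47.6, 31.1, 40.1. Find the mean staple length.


Formula: Mean = sum of lengths / count
Sum = 46.0 + 47.1 + 37.0 + 47.1 + 23.3 + 47.6 + 31.1 + 40.1
Sum = 319.3 mm
Mean = 319.3 / 8 = 39.91 mm

39.91 mm


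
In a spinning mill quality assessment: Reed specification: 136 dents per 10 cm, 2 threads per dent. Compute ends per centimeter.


Formula: EPC = (dents per 10 cm * ends per dent) / 10
Step 1: Total ends per 10 cm = 136 * 2 = 272
Step 2: EPC = 272 / 10 = 27.2 ends/cm

27.2 ends/cm


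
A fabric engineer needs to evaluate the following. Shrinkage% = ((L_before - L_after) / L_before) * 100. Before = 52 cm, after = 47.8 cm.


Formula: Shrinkage% = ((L_before - L_after) / L_before) * 100
Step 1: Shrinkage = 52 - 47.8 = 4.2 cm
Step 2: Shrinkage% = (4.2 / 52) * 100
Step 3: Shrinkage% = 0.080769 * 100 = 8.0769% ≈ 8.1%

8.1%


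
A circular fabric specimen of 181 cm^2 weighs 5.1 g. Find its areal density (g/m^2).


Formula: GSM = mass_g / area_m2
Step 1: Convert area: 181 cm^2 = 181 / 10000 = 0.0181 m^2
Step 2: GSM = 5.1 g / 0.0181 m^2 = 281.8 g/m^2

281.8 g/m^2


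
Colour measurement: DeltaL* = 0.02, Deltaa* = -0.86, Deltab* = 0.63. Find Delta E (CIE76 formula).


Formula: Delta E = sqrt(dL*^2 + da*^2 + db*^2)
Step 1: dL*^2 = 0.02^2 = 0.0004
Step 2: da*^2 = (-0.86)^2 = 0.7396
Step 3: db*^2 = 0.63^2 = 0.3969
Step 4: Sum = 0.0004 + 0.7396 + 0.3969 = 1.1369
Step 5: Delta E = sqrt(1.1369) = 1.07

1.07 Delta E


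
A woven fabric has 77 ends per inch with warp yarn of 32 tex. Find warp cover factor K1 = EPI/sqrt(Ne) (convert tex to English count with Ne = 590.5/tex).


Formula: K1 = EPI / sqrt(Ne), with Ne = 590.5 / tex_warp
Step 1: Ne = 590.5 / 32 = 18.453
Step 2: sqrt(Ne) = sqrt(18.453) = 4.2957
Step 3: K1 = 77 / 4.2957 = 17.9

17.9


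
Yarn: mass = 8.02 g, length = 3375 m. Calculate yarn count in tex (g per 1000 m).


Formula: Tex = (mass_g / length_m) * 1000
Substituting: Tex = (8.02 / 3375) * 1000
Intermediate: 8.02 / 3375 = 0.0023763 g/m
Tex = 0.0023763 * 1000 = 2.38 tex

2.38 tex


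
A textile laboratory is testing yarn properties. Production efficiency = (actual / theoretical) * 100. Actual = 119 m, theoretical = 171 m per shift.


Formula: Efficiency% = (Actual output / Theoretical output) * 100
Efficiency% = (119 / 171) * 100
Efficiency% = 0.695906 * 100 = 69.5906% ≈ 69.6%

69.6%


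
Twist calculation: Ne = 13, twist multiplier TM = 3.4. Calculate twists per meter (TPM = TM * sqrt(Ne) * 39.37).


Formula: TPM = TM * sqrt(Ne) * 39.37
Step 1: sqrt(Ne) = sqrt(13) = 3.6056
Step 2: TM * sqrt(Ne) = 3.4 * 3.6056 = 12.259
Step 3: TPM = 12.259 * 39.37 = 483 twists/m

483 twists/m


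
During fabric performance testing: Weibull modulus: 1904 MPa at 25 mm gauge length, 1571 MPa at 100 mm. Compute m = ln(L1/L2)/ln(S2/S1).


Formula: m = ln(L1/L2) / ln(S2/S1)
Step 1: ln(L1/L2) = ln(25/100) = -1.38629
Step 2: S2/S1 = 1571/1904 = 0.82511
Step 3: ln(S2/S1) = ln(0.82511) = -0.19224
Step 4: m = -1.38629 / -0.19224 = 7.21

7.21 (Weibull m)


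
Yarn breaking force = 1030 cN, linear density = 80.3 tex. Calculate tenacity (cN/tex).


Formula: Tenacity = Breaking force / Linear density
Tenacity = 1030 cN / 80.3 tex
Tenacity = 12.83 cN/tex

12.83 cN/tex


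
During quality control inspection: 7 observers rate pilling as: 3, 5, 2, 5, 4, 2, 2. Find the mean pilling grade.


Formula: Mean = sum / count
Sum = 3 + 5 + 2 + 5 + 4 + 2 + 2 = 23
Mean = 23 / 7 = 3.3

3.3


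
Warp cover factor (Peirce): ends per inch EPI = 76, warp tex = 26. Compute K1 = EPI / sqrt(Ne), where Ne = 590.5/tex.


Formula: K1 = EPI / sqrt(Ne), with Ne = 590.5 / tex_warp
Step 1: Ne = 590.5 / 26 = 22.712
Step 2: sqrt(Ne) = sqrt(22.712) = 4.7657
Step 3: K1 = 76 / 4.7657 = 15.9

15.9


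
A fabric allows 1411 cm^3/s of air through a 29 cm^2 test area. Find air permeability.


Formula: Air Permeability = Airflow / Test Area
AP = 1411 cm^3/s / 29 cm^2
AP = 48.7 cm^3/s/cm^2

48.7 cm^3/s/cm^2


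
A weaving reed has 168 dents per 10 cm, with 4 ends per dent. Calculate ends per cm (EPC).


Formula: EPC = (dents per 10 cm * ends per dent) / 10
Step 1: Total ends per 10 cm = 168 * 4 = 672
Step 2: EPC = 672 / 10 = 67.2 ends/cm

67.2 ends/cm


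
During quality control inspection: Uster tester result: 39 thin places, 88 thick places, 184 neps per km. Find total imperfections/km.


Formula: Total = thin places + thick places + neps
Total = 39 + 88 + 184
Total = 311 imperfections/km

311 imperfections/km


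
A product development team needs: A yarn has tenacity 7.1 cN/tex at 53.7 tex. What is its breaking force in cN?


Formula: Breaking force = Tenacity * Linear density
F = 7.1 cN/tex * 53.7 tex
F = 381.27 cN

381.27 cN


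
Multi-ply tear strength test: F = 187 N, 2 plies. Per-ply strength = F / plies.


Formula: Per-ply strength = Total force / Number of plies
Per-ply = 187 N / 2
Per-ply = 93.5 N

93.5 N


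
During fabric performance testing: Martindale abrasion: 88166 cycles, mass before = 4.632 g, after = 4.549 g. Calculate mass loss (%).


Formula: Mass loss% = ((m_before - m_after) / m_before) * 100
Step 1: Mass loss = 4.632 - 4.549 = 0.083 g
Step 2: Ratio = 0.083 / 4.632 = 0.0179188
Step 3: Mass loss% = 0.0179188 * 100 = 1.79188% ≈ 1.79%

1.79%


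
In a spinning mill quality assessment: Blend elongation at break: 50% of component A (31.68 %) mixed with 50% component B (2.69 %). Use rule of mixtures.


Formula: Blend property = (fraction_A * property_A) + (fraction_B * property_B)
Step 1: Contribution A = 50/100 * 31.68 % = 15.84 %
Step 2: Contribution B = 50/100 * 2.69 % = 1.345 %
Step 3: Blend elongation at break = 15.84 + 1.345 = 17.185 %

17.185 %


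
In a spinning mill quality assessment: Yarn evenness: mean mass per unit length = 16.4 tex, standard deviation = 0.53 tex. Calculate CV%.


Formula: CV% = (standard deviation / mean) * 100
Step 1: Ratio = 0.53 / 16.4 = 0.032317
Step 2: CV% = 0.032317 * 100 = 3.2317% ≈ 3.2%

3.2%


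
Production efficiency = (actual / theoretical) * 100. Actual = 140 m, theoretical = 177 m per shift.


Formula: Efficiency% = (Actual output / Theoretical output) * 100
Efficiency% = (140 / 177) * 100
Efficiency% = 0.79096 * 100 = 79.096% ≈ 79.1%

79.1%


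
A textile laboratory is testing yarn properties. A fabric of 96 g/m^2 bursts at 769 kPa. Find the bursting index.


Formula: Bursting Index = Bursting Strength / Fabric GSM
BI = 769 kPa / 96 g/m^2
BI = 8.010 kPa/(g/m^2)

8.010 kPa/(g/m^2)


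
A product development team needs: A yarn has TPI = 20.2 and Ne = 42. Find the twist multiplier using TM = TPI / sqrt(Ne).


Formula: TM = TPI / sqrt(Ne)
Step 1: sqrt(Ne) = sqrt(42) = 6.4807
Step 2: TM = 20.2 / 6.4807 = 3.12

3.12 TM


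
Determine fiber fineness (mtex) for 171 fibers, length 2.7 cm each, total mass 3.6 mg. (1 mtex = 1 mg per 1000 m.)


Formula: fineness (mtex) = mass (mg) / total length (km) = (mass_mg / total_length_m) * 1000
Step 1: Convert fiber length: 2.7 cm = 0.027 m
Step 2: Total fiber length = 171 * 0.027 = 4.617 m
Step 3: Linear density = 3.6 mg / 4.617 m = 0.7797 mg/m
Step 4: fineness = 0.7797 * 1000 = 779.7 mtex

779.7 mtex


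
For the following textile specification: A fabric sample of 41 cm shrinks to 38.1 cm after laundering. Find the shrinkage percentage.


Formula: Shrinkage% = ((L_before - L_after) / L_before) * 100
Step 1: Shrinkage = 41 - 38.1 = 2.9 cm
Step 2: Shrinkage% = (2.9 / 41) * 100
Step 3: Shrinkage% = 0.070732 * 100 = 7.0732% ≈ 7.1%

7.1%


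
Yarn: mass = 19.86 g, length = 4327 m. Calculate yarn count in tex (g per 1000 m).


Formula: Tex = (mass_g / length_m) * 1000
Substituting: Tex = (19.86 / 4327) * 1000
Intermediate: 19.86 / 4327 = 0.00458979 g/m
Tex = 0.00458979 * 1000 = 4.59 tex

4.59 tex
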